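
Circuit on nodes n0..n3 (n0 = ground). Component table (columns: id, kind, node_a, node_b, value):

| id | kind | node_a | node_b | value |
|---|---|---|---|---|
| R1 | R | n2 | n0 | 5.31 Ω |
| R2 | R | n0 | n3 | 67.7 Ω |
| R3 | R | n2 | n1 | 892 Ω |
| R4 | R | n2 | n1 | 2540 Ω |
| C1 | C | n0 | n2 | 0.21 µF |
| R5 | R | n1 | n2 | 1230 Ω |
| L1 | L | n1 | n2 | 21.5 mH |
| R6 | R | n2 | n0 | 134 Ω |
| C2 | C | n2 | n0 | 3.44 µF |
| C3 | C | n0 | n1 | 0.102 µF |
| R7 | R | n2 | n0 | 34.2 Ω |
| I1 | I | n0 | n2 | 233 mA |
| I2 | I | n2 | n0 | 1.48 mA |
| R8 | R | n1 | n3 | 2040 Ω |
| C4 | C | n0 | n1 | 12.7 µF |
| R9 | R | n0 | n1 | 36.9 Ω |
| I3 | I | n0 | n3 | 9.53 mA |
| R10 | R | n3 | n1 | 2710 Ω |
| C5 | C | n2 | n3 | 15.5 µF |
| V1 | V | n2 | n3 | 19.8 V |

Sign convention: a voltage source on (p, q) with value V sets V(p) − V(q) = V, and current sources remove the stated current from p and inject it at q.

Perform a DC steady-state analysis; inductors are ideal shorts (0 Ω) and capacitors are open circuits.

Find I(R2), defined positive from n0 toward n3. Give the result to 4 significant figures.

0.2629 A

Apply KCL at each of the 3 non-ground nodes and solve the resulting linear system.
Node n1: branches {R3, R4, R5, L1, C3, R8, C4, R9, R10} → V_1 = 1.999
Node n2: branches {R1, R3, R4, C1, R5, L1, R6, C2, R7, I1, I2, C5, V1} → V_2 = 1.999
Node n3: branches {R2, R8, I3, R10, C5, V1} → V_3 = -17.80
Source currents: i(L1)=-0.07118, i(V1)=-0.2895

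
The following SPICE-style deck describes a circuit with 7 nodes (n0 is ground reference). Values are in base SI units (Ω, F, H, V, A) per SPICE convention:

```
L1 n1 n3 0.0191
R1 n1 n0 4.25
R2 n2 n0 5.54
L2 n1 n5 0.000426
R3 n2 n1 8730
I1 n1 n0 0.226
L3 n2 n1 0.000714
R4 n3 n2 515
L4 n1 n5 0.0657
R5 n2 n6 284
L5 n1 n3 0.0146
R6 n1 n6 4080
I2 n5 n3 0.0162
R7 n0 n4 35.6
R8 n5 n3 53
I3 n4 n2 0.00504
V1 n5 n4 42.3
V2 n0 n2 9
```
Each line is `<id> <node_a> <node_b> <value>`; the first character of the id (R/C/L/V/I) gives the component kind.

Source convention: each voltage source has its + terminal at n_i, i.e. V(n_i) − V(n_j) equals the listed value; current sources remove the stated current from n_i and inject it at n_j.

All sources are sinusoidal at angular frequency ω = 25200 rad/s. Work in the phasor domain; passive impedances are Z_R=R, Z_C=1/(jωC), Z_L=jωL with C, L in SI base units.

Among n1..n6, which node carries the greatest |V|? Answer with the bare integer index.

Apply KCL at each of the 6 non-ground nodes and solve the resulting linear system.
Node n1: branches {L1, R1, L2, R3, I1, L3, L4, L5, R6} → V_1 = 2.858+1.360j
Node n2: branches {R2, R3, L3, R4, R5, I3, V2} → V_2 = -9.000+0.000j
Node n3: branches {L1, R4, L5, I2, R8} → V_3 = 3.669+10.46j
Node n4: branches {R7, I3, V1} → V_4 = -35.87+11.33j
Node n5: branches {L2, L4, I2, R8, V1} → V_5 = 6.426+11.33j
Node n6: branches {R5, R6} → V_6 = -8.228+0.08853j
Source currents: i(V1)=-1.003+0.3182j, i(V2)=-1.734+0.6382j

4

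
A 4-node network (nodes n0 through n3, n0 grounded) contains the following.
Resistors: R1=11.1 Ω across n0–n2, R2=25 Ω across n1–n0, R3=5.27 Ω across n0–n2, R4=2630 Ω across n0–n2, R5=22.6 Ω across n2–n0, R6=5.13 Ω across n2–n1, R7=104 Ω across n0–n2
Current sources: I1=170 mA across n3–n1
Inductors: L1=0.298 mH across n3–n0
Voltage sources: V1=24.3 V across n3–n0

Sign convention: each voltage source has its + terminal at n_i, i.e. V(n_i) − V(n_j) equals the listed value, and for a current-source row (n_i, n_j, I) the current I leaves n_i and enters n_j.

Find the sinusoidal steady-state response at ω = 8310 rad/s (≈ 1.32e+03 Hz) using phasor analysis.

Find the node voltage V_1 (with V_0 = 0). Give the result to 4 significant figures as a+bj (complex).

MNA unknowns: 3 node voltages V₁..V_3 plus 1 source current (V1)
R1: Y=0.09009+0.000j on G[0,2]
R2: Y=0.04000+0.000j on G[1,0]
R3: Y=0.1898+0.000j on G[0,2]
I1: z[3]−=0.17, z[1]+=0.17
R4: Y=0.0003802+0.000j on G[0,2]
R5: Y=0.04425+0.000j on G[2,0]
R6: Y=0.1949+0.000j on G[2,1]
L1: Y=0.000-0.4038j on G[3,0]
R7: Y=0.009615+0.000j on G[0,2]
V1: row V3−V0=24.3, i_V1 at 3,0
solve → V1=1.042+0.000j, V2=0.3841+0.000j, V3=24.30+0.000j
aux → i_V1=-0.1700+9.813j

1.042+0.000j V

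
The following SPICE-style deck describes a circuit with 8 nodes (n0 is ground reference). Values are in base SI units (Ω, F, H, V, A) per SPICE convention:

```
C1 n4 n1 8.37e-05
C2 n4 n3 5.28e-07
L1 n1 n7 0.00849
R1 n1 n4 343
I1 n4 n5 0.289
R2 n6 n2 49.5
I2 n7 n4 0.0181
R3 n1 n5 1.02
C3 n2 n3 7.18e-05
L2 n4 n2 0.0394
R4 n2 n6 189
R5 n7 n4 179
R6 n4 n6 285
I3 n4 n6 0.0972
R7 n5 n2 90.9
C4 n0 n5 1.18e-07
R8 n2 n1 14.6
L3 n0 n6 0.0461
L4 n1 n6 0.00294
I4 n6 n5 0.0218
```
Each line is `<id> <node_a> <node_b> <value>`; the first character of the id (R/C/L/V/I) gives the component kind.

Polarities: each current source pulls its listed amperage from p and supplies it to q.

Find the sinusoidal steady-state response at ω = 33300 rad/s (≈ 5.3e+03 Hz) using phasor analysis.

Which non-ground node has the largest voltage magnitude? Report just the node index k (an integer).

MNA unknowns: 7 node voltages V₁..V_7
C1: Y=0.000+2.787j on G[4,1]
C2: Y=0.000+0.01758j on G[4,3]
L1: Y=0.000-0.003537j on G[1,7]
R1: Y=0.002915+0.000j on G[1,4]
I1: z[4]−=0.289, z[5]+=0.289
R2: Y=0.02020+0.000j on G[6,2]
I2: z[7]−=0.0181, z[4]+=0.0181
R3: Y=0.9804+0.000j on G[1,5]
C3: Y=0.000+2.391j on G[2,3]
L2: Y=0.000-0.0007622j on G[4,2]
R4: Y=0.005291+0.000j on G[2,6]
R5: Y=0.005587+0.000j on G[7,4]
R6: Y=0.003509+0.000j on G[4,6]
I3: z[4]−=0.0972, z[6]+=0.0972
R7: Y=0.01100+0.000j on G[5,2]
C4: Y=0.000+0.003929j on G[0,5]
R8: Y=0.06849+0.000j on G[2,1]
L3: Y=0.000-0.0006514j on G[0,6]
L4: Y=0.000-0.01021j on G[1,6]
I4: z[6]−=0.0218, z[5]+=0.0218
solve → V1=0.1632+0.2416j, V2=0.8763+0.4240j, V3=0.8711+0.4236j, V4=0.1657+0.3752j, V5=0.4856+0.2417j, V6=2.929+1.458j, V7=-2.208-1.126j

6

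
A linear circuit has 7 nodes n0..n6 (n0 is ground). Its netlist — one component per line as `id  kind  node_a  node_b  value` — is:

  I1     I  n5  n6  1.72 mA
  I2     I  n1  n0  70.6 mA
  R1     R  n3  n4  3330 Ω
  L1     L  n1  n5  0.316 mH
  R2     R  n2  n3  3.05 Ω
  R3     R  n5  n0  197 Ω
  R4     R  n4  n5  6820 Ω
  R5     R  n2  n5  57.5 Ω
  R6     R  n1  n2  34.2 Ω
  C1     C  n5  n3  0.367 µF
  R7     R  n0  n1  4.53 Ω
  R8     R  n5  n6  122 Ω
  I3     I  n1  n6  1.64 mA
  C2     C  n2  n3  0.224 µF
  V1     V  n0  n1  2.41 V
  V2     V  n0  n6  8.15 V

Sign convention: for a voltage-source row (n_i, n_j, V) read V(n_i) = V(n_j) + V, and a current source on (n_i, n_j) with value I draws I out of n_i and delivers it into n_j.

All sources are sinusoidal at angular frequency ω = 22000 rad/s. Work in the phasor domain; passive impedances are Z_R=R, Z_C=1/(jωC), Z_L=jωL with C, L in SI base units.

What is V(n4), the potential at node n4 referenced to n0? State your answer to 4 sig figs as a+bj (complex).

-2.416-0.1534j V

Apply KCL at each of the 6 non-ground nodes and solve the resulting linear system.
Node n1: branches {I2, L1, R6, R7, I3, V1} → V_1 = -2.410+0.000j
Node n2: branches {R2, R5, R6, C2} → V_2 = -2.401-0.1040j
Node n3: branches {R1, R2, C1, C2} → V_3 = -2.398-0.1055j
Node n4: branches {R1, R4} → V_4 = -2.416-0.1534j
Node n5: branches {I1, L1, R3, R4, R5, C1, R8} → V_5 = -2.454-0.2517j
Node n6: branches {I1, R8, I3, V2} → V_6 = -8.150+0.000j
Source currents: i(V1)=-0.4238-0.003340j, i(V2)=-0.05005+0.002063j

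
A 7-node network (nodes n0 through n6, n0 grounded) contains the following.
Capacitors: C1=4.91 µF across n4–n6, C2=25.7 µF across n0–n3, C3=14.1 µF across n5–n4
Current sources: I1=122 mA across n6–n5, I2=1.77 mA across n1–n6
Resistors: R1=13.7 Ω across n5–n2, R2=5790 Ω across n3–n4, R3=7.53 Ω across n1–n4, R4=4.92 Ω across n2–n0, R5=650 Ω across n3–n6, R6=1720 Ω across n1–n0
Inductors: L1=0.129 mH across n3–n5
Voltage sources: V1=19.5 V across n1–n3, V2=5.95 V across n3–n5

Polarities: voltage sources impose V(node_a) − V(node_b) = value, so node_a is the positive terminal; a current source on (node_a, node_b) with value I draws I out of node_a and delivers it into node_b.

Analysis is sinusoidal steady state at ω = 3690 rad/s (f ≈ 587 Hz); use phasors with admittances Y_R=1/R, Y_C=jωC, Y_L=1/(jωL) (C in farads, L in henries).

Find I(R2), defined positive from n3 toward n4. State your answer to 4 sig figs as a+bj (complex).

MNA unknowns: 6 node voltages V₁..V_6 plus 2 source currents (V1, V2)
C1: Y=0.000+0.01812j on G[4,6]
I1: z[6]−=0.122, z[5]+=0.122
C2: Y=0.000+0.09483j on G[0,3]
R1: Y=0.07299+0.000j on G[5,2]
L1: Y=0.000-2.101j on G[3,5]
R2: Y=0.0001727+0.000j on G[3,4]
I2: z[1]−=0.00177, z[6]+=0.00177
R3: Y=0.1328+0.000j on G[1,4]
R4: Y=0.2033+0.000j on G[2,0]
R5: Y=0.001538+0.000j on G[3,6]
C3: Y=0.000+0.05203j on G[5,4]
R6: Y=0.0005814+0.000j on G[1,0]
V1: row V1−V3=19.5, i_V1 at 1,3
V2: row V3−V5=5.95, i_V2 at 3,5
solve → V1=20.90-2.448j, V2=-1.202-0.6468j, V3=1.401-2.448j, V4=16.57-10.71j, V5=-4.549-2.448j, V6=16.59-2.779j
aux → i_V1=-0.5898-1.095j, i_V2=-0.7959+11.27j

-0.002619+0.001426j A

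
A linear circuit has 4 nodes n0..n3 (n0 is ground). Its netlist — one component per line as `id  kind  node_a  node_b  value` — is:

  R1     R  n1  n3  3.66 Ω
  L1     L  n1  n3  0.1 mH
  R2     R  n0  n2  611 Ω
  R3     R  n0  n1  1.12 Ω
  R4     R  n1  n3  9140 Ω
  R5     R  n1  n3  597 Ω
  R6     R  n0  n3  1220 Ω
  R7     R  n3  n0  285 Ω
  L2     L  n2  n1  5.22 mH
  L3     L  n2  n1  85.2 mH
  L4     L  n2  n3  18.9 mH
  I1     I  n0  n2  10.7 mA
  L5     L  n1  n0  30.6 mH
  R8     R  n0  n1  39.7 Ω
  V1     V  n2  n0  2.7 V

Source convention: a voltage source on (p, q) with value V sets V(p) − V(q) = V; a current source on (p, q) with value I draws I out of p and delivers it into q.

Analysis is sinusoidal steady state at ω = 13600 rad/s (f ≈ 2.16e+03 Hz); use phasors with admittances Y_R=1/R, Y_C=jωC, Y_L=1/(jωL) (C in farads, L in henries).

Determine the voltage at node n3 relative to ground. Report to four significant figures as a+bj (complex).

0.01347-0.05939j V

Apply KCL at each of the 3 non-ground nodes and solve the resulting linear system.
Node n1: branches {R1, L1, R3, R4, R5, L2, L3, L5, R8} → V_1 = 0.001229-0.05505j
Node n2: branches {R2, L2, L3, L4, I1, V1} → V_2 = 2.700+0.000j
Node n3: branches {R1, L1, R4, R5, R6, R7, L4} → V_3 = 0.01347-0.05939j
Source currents: i(V1)=0.005227+0.05080j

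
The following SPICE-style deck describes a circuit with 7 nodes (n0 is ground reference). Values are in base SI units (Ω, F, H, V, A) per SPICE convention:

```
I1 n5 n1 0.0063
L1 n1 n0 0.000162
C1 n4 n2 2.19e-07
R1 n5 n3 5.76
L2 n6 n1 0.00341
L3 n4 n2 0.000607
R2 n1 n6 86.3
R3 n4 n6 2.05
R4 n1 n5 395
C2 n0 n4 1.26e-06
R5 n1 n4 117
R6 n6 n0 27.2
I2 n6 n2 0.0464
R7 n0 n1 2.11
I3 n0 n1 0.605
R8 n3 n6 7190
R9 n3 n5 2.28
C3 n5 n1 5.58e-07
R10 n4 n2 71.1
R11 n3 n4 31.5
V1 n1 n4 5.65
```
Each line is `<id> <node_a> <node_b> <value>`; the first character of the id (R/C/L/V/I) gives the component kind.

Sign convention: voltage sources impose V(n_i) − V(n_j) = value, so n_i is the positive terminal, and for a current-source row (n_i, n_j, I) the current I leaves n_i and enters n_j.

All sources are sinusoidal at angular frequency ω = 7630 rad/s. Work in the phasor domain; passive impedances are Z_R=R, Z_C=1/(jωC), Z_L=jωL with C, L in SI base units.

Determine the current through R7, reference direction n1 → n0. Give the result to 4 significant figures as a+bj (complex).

0.1849+0.3544j A

MNA unknowns: 6 node voltages V₁..V_6 plus 1 source current (V1)
I1: z[5]−=0.0063, z[1]+=0.0063
L1: Y=0.000-0.8090j on G[1,0]
C1: Y=0.000+0.001671j on G[4,2]
R1: Y=0.1736+0.000j on G[5,3]
L2: Y=0.000-0.03843j on G[6,1]
L3: Y=0.000-0.2159j on G[4,2]
R2: Y=0.01159+0.000j on G[1,6]
R3: Y=0.4878+0.000j on G[4,6]
R4: Y=0.002532+0.000j on G[1,5]
C2: Y=0.000+0.009614j on G[0,4]
R5: Y=0.008547+0.000j on G[1,4]
R6: Y=0.03676+0.000j on G[6,0]
I2: z[6]−=0.0464, z[2]+=0.0464
R7: Y=0.4739+0.000j on G[0,1]
I3: z[0]−=0.605, z[1]+=0.605
R8: Y=0.0001391+0.000j on G[3,6]
R9: Y=0.4386+0.000j on G[3,5]
C3: Y=0.000+0.004258j on G[5,1]
R10: Y=0.01406+0.000j on G[4,2]
R11: Y=0.03175+0.000j on G[3,4]
V1: row V1−V4=5.65, i_V1 at 1,4
solve → V1=0.3902+0.7478j, V2=-5.246+0.9634j, V3=-4.942+1.401j, V4=-5.260+0.7478j, V5=-4.925+1.435j, V6=-4.833+0.3223j
aux → i_V1=-0.3201+0.1362j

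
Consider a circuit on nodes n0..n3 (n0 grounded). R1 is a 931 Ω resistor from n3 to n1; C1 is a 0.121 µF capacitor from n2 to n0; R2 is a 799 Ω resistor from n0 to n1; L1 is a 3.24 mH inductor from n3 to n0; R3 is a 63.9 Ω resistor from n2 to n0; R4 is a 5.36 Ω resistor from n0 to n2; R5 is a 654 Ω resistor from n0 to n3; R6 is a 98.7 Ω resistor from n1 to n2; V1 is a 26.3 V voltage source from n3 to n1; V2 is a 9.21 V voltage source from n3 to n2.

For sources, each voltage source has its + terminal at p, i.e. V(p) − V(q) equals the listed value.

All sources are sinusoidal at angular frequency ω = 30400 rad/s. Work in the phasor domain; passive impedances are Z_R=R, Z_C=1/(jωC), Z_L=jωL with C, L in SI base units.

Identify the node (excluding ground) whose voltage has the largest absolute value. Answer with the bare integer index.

Apply KCL at each of the 3 non-ground nodes and solve the resulting linear system.
Node n1: branches {R1, R2, R6, V1} → V_1 = -17.07+0.4568j
Node n2: branches {C1, R3, R4, R6, V2} → V_2 = 0.02122+0.4568j
Node n3: branches {R1, L1, R5, V1, V2} → V_3 = 9.231+0.4568j
Source currents: i(V1)=-0.2228+0.0005717j, i(V2)=0.1758+0.09245j

1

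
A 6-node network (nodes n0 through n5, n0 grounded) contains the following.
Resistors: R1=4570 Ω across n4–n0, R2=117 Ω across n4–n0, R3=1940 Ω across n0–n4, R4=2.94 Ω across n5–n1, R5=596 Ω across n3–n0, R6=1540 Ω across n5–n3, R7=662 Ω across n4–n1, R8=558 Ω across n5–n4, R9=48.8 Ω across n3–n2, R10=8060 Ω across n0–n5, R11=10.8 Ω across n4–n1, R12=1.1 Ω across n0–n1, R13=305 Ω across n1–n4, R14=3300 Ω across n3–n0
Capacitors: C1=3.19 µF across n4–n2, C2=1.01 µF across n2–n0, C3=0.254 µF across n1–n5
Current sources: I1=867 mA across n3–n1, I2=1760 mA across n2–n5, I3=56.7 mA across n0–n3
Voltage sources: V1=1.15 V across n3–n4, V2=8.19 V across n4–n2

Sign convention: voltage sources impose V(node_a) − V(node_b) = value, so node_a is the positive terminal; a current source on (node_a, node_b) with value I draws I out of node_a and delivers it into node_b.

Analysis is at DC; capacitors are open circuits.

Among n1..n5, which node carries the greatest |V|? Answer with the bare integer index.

2

MNA unknowns: 5 node voltages V₁..V_5 plus 2 source currents (V1, V2)
R1: Y=0.0002188 on G[4,0]
R2: Y=0.008547 on G[4,0]
C1: Y=0.000 on G[4,2]
R3: Y=0.0005155 on G[0,4]
I1: z[3]−=0.867, z[1]+=0.867
R4: Y=0.3401 on G[5,1]
R5: Y=0.001678 on G[3,0]
C2: Y=0.000 on G[2,0]
R6: Y=0.0006494 on G[5,3]
R7: Y=0.001511 on G[4,1]
R8: Y=0.001792 on G[5,4]
R9: Y=0.02049 on G[3,2]
I2: z[2]−=1.76, z[5]+=1.76
I3: z[0]−=0.0567, z[3]+=0.0567
R10: Y=0.0001241 on G[0,5]
R11: Y=0.09259 on G[4,1]
R12: Y=0.9091 on G[0,1]
R13: Y=0.003279 on G[1,4]
R14: Y=0.0003030 on G[3,0]
C3: Y=0.000 on G[1,5]
V1: row V3−V4=1.15, i_V1 at 3,4
V2: row V4−V2=8.19, i_V2 at 4,2
solve → V1=0.3410, V2=-30.94, V3=-21.60, V4=-22.75, V5=5.314
aux → i_V1=-0.9414, i_V2=1.569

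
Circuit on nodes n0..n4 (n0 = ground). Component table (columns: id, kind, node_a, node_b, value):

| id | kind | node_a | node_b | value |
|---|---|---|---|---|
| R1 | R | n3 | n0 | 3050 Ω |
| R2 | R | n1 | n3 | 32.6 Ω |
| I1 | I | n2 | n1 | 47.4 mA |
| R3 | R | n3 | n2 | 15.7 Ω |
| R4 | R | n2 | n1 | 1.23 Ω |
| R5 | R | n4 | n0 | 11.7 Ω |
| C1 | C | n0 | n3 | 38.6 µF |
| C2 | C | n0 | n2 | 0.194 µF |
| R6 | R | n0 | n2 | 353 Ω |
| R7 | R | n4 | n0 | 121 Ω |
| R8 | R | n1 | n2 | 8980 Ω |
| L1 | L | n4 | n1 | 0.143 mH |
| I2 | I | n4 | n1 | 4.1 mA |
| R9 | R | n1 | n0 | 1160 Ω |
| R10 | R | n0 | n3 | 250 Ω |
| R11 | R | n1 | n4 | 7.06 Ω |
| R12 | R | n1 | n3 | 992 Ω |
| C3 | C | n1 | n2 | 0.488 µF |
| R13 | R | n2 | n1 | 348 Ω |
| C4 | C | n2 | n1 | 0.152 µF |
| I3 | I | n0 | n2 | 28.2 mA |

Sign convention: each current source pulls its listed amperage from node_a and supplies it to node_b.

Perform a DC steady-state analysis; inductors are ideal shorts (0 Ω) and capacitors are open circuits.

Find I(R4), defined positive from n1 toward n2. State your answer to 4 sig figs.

Apply KCL at each of the 4 non-ground nodes and solve the resulting linear system.
Node n1: branches {R2, I1, R4, R8, L1, I2, R9, R11, R12, C3, R13, C4} → V_1 = 0.2790
Node n2: branches {I1, R3, R4, C2, R6, R8, C3, R13, C4, I3} → V_2 = 0.2543
Node n3: branches {R1, R2, R3, C1, R10, R12} → V_3 = 0.2511
Node n4: branches {R5, R7, L1, I2, R11} → V_4 = 0.2790
Source currents: i(L1)=-0.03025

0.02005 A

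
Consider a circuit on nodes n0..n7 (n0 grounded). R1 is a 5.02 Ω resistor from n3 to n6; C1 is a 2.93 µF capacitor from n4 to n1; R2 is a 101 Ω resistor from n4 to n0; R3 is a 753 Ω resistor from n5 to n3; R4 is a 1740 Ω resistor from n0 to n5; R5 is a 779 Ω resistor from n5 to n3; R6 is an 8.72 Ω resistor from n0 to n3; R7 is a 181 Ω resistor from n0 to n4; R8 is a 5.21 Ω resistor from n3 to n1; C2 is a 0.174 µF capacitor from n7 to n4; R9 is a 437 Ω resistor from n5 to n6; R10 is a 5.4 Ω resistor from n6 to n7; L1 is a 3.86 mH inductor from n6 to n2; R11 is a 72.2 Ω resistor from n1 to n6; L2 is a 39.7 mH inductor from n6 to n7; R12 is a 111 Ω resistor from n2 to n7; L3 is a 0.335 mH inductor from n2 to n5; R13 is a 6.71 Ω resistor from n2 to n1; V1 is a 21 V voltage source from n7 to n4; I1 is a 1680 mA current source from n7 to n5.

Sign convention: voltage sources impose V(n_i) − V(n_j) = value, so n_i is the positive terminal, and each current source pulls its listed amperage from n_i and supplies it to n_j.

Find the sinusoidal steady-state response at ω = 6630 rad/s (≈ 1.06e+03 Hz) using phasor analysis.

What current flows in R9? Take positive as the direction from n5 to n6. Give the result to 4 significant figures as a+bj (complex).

Element admittances at ω=6630 rad/s:
  Y(R1) = 0.1992+0.000j S between n3,n6
  Y(C1) = 0.000+0.01943j S between n4,n1
  Y(R2) = 0.009901+0.000j S between n4,n0
  Y(R3) = 0.001328+0.000j S between n5,n3
  Y(R4) = 0.0005747+0.000j S between n0,n5
  Y(R5) = 0.001284+0.000j S between n5,n3
  Y(R6) = 0.1147+0.000j S between n0,n3
  Y(R7) = 0.005525+0.000j S between n0,n4
  Y(R8) = 0.1919+0.000j S between n3,n1
  Y(C2) = 0.000+0.001154j S between n7,n4
  Y(R9) = 0.002288+0.000j S between n5,n6
  Y(R10) = 0.1852+0.000j S between n6,n7
  Y(L1) = 0.000-0.03908j S between n6,n2
  Y(R11) = 0.01385+0.000j S between n1,n6
  Y(L2) = 0.000-0.003799j S between n6,n7
  Y(R12) = 0.009009+0.000j S between n2,n7
  Y(L3) = 0.000-0.4502j S between n2,n5
  Y(R13) = 0.1490+0.000j S between n2,n1
  V1: constraint V(n7)−V(n4) = 21
  I1: injects 1.68 A into n5 (from n7)
Assemble and solve the 8×8 MNA system:
  V(n1)=8.903-0.7269j  V(n2)=17.20+3.466j  V(n3)=3.467-0.4254j  V(n4)=-26.42+2.901j  V(n5)=17.29+7.007j  V(n6)=0.04312-0.4773j  V(n7)=-5.417+2.901j
  i(V1)=-0.4780-0.6656j

0.03947+0.01713j A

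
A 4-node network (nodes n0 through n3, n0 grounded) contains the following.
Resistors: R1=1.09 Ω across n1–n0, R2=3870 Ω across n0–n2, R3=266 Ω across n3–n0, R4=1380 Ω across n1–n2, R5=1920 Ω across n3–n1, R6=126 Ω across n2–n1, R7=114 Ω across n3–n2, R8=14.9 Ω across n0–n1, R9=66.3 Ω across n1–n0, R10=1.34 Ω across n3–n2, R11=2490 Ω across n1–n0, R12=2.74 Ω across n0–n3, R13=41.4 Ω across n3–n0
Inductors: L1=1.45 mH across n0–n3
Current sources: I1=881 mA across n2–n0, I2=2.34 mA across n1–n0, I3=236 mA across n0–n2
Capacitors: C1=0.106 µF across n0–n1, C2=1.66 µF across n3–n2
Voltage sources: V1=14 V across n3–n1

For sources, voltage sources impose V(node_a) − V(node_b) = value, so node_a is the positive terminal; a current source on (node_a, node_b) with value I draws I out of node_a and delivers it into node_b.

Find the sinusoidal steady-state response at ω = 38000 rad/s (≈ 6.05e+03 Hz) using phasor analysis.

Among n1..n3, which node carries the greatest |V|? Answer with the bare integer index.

Element admittances at ω=38000 rad/s:
  Y(R1) = 0.9174+0.000j S between n1,n0
  Y(R2) = 0.0002584+0.000j S between n0,n2
  Y(L1) = 0.000-0.01815j S between n0,n3
  I1: injects 0.881 A into n0 (from n2)
  Y(R3) = 0.003759+0.000j S between n3,n0
  Y(C1) = 0.000+0.004028j S between n0,n1
  Y(R4) = 0.0007246+0.000j S between n1,n2
  Y(R5) = 0.0005208+0.000j S between n3,n1
  Y(R6) = 0.007937+0.000j S between n2,n1
  Y(R7) = 0.008772+0.000j S between n3,n2
  I2: injects 0.00234 A into n0 (from n1)
  Y(R8) = 0.06711+0.000j S between n0,n1
  Y(R9) = 0.01508+0.000j S between n1,n0
  Y(C2) = 0.000+0.06308j S between n3,n2
  Y(R10) = 0.7463+0.000j S between n3,n2
  Y(R11) = 0.0004016+0.000j S between n1,n0
  Y(R12) = 0.3650+0.000j S between n0,n3
  I3: injects 0.236 A into n2 (from n0)
  Y(R13) = 0.02415+0.000j S between n3,n0
  V1: constraint V(n3)−V(n1) = 14
Assemble and solve the 4×4 MNA system:
  V(n1)=-4.417+0.1376j  V(n2)=8.584+0.2201j  V(n3)=9.583+0.1376j
  i(V1)=-4.535+0.1191j

3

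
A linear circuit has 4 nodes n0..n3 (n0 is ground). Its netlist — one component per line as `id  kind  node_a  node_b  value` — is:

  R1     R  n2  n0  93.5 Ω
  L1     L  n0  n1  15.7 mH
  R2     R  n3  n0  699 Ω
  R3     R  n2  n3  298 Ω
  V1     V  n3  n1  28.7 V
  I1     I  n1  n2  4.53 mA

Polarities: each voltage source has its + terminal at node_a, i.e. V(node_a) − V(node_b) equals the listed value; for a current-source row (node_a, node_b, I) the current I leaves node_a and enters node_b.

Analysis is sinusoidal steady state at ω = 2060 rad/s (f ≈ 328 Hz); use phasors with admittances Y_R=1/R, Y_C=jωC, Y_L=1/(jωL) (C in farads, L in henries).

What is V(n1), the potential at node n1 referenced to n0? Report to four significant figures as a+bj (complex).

-0.4831-3.748j V

Apply KCL at each of the 3 non-ground nodes and solve the resulting linear system.
Node n1: branches {L1, V1, I1} → V_1 = -0.4831-3.748j
Node n2: branches {R1, R3, I1} → V_2 = 7.061-0.8951j
Node n3: branches {R2, R3, V1} → V_3 = 28.22-3.748j
Source currents: i(V1)=-0.1114+0.01494j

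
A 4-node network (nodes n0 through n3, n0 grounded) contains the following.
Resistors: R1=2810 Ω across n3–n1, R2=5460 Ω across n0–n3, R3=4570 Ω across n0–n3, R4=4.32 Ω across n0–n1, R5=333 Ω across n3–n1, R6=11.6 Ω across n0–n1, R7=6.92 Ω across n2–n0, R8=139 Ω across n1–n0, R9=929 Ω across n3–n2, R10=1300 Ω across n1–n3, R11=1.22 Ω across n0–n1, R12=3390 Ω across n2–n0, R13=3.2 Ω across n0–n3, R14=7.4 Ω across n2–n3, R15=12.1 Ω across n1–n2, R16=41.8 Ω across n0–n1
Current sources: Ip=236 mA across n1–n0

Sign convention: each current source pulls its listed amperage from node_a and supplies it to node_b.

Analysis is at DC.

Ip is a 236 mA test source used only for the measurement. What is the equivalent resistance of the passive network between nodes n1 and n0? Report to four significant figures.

R_eq = 0.8108 Ω

Apply KCL at each of the 3 non-ground nodes and solve the resulting linear system.
Node n1: branches {R1, R4, R5, R6, R8, R10, R11, R15, R16, Ip} → V_1 = -0.1913
Node n2: branches {R7, R9, R12, R14, R15} → V_2 = -0.04973
Node n3: branches {R1, R2, R3, R5, R9, R10, R13, R14} → V_3 = -0.01669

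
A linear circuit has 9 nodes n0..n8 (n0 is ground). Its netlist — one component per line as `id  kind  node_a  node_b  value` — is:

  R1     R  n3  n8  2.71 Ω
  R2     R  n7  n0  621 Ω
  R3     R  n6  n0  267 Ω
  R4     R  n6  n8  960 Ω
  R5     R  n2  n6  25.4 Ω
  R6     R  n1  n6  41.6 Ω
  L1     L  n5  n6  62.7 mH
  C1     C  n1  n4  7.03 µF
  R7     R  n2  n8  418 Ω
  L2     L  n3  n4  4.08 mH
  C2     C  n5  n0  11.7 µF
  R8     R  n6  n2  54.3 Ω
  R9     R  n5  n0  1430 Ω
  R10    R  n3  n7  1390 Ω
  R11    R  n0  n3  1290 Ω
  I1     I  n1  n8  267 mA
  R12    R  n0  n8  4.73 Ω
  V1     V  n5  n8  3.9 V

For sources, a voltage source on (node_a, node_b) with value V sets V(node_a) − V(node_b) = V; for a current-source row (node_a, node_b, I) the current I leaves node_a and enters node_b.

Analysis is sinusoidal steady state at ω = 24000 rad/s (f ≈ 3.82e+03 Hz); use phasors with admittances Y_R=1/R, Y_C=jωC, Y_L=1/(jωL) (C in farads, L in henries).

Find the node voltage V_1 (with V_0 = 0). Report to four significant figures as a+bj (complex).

Element admittances at ω=24000 rad/s:
  Y(R1) = 0.3690+0.000j S between n3,n8
  Y(R2) = 0.001610+0.000j S between n7,n0
  Y(R3) = 0.003745+0.000j S between n6,n0
  Y(R4) = 0.001042+0.000j S between n6,n8
  Y(R5) = 0.03937+0.000j S between n2,n6
  Y(R6) = 0.02404+0.000j S between n1,n6
  Y(L1) = 0.000-0.0006645j S between n5,n6
  Y(C1) = 0.000+0.1687j S between n1,n4
  Y(R7) = 0.002392+0.000j S between n2,n8
  Y(L2) = 0.000-0.01021j S between n3,n4
  Y(C2) = 0.000+0.2808j S between n5,n0
  Y(R8) = 0.01842+0.000j S between n6,n2
  Y(R9) = 0.0006993+0.000j S between n5,n0
  Y(R10) = 0.0007194+0.000j S between n3,n7
  Y(R11) = 0.0007752+0.000j S between n0,n3
  I1: injects 0.267 A into n8 (from n1)
  Y(R12) = 0.2114+0.000j S between n0,n8
  V1: constraint V(n5)−V(n8) = 3.9
Assemble and solve the 9×9 MNA system:
  V(n1)=-11.94-20.01j  V(n2)=-8.893-15.32j  V(n3)=-2.817-1.576j  V(n4)=-12.53-21.20j  V(n5)=1.617-1.850j  V(n6)=-9.167-15.88j  V(n7)=-0.8698-0.4867j  V(n8)=-2.283-1.850j
  i(V1)=-0.5300-0.4455j

-11.94-20.01j V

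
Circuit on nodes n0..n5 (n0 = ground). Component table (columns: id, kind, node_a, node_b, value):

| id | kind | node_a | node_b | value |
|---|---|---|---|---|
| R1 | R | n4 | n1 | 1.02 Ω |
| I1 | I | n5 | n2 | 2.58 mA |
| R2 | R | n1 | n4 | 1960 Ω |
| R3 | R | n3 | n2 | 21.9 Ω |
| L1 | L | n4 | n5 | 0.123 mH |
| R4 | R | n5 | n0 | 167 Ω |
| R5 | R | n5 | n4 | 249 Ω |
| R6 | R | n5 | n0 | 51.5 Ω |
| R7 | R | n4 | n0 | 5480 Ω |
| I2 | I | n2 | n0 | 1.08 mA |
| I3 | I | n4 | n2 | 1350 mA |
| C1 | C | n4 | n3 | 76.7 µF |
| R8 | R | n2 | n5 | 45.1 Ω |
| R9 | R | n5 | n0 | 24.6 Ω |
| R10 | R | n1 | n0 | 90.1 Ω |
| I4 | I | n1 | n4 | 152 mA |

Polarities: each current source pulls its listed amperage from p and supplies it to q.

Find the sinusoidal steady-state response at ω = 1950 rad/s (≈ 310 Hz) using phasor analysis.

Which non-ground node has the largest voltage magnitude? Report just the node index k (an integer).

Element admittances at ω=1950 rad/s:
  Y(R1) = 0.9804+0.000j S between n4,n1
  I1: injects 0.00258 A into n2 (from n5)
  Y(R2) = 0.0005102+0.000j S between n1,n4
  Y(R3) = 0.04566+0.000j S between n3,n2
  Y(L1) = 0.000-4.169j S between n4,n5
  Y(R4) = 0.005988+0.000j S between n5,n0
  Y(R5) = 0.004016+0.000j S between n5,n4
  Y(R6) = 0.01942+0.000j S between n5,n0
  Y(R7) = 0.0001825+0.000j S between n4,n0
  I2: injects 0.00108 A into n0 (from n2)
  I3: injects 1.35 A into n2 (from n4)
  Y(C1) = 0.000+0.1496j S between n4,n3
  Y(R8) = 0.02217+0.000j S between n2,n5
  Y(R9) = 0.04065+0.000j S between n5,n0
  Y(R10) = 0.01110+0.000j S between n1,n0
  I4: injects 0.152 A into n4 (from n1)
Assemble and solve the 5×5 MNA system:
  V(n1)=-0.1641-0.09072j  V(n2)=20.33-4.111j  V(n3)=0.6008-6.116j  V(n4)=-0.01104-0.09175j  V(n5)=0.01126+0.01550j

2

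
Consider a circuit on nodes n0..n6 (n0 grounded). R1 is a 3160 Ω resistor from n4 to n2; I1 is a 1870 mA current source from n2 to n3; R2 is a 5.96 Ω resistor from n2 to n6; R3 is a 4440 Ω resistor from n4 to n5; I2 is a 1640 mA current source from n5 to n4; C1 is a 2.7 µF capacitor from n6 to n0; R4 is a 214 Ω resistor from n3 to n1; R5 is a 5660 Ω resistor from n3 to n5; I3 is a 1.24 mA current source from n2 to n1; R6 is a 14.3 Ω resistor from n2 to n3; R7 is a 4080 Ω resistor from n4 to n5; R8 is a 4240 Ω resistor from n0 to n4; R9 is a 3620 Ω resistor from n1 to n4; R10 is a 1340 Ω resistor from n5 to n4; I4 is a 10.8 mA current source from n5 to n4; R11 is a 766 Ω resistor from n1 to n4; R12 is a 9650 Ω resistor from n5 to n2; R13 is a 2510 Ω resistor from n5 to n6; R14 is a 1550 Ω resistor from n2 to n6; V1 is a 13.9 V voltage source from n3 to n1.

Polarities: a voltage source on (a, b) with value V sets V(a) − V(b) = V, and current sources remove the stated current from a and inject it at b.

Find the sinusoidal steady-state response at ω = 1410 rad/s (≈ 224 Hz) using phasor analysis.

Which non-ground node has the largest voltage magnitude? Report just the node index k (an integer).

5

Element admittances at ω=1410 rad/s:
  Y(R1) = 0.0003165+0.000j S between n4,n2
  I1: injects 1.87 A into n3 (from n2)
  Y(R2) = 0.1678+0.000j S between n2,n6
  Y(R3) = 0.0002252+0.000j S between n4,n5
  I2: injects 1.64 A into n4 (from n5)
  Y(C1) = 0.000+0.003807j S between n6,n0
  Y(R4) = 0.004673+0.000j S between n3,n1
  Y(R5) = 0.0001767+0.000j S between n3,n5
  I3: injects 0.00124 A into n1 (from n2)
  Y(R6) = 0.06993+0.000j S between n2,n3
  Y(R7) = 0.0002451+0.000j S between n4,n5
  Y(R8) = 0.0002358+0.000j S between n0,n4
  Y(R9) = 0.0002762+0.000j S between n1,n4
  Y(R10) = 0.0007463+0.000j S between n5,n4
  I4: injects 0.0108 A into n4 (from n5)
  Y(R11) = 0.001305+0.000j S between n1,n4
  Y(R12) = 0.0001036+0.000j S between n5,n2
  Y(R13) = 0.0003984+0.000j S between n5,n6
  Y(R14) = 0.0006452+0.000j S between n2,n6
  V1: constraint V(n3)−V(n1) = 13.9
Assemble and solve the 7×7 MNA system:
  V(n1)=16.58+14.92j  V(n2)=0.5069+14.95j  V(n3)=30.48+14.92j  V(n4)=241.6+13.56j  V(n5)=-713.2+14.06j  V(n6)=-0.8399+14.97j
  i(V1)=-0.4221+0.002150j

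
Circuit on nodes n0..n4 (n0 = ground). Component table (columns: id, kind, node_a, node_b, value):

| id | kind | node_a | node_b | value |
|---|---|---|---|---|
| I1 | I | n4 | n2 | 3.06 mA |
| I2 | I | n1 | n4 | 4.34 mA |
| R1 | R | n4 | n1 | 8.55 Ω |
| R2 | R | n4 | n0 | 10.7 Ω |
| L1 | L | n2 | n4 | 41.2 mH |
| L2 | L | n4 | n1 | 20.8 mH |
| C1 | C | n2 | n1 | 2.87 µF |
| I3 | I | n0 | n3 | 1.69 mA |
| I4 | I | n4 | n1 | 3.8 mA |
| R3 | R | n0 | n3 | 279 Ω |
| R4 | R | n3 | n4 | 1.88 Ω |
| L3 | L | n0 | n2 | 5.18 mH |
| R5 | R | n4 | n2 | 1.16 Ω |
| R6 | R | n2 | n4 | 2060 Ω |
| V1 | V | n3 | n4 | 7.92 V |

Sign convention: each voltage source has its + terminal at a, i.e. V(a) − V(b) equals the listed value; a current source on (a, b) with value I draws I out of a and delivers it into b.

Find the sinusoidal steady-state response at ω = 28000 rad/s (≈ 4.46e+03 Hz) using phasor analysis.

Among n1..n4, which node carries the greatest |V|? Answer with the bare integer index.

Element admittances at ω=28000 rad/s:
  I1: injects 0.00306 A into n2 (from n4)
  I2: injects 0.00434 A into n4 (from n1)
  Y(R1) = 0.1170+0.000j S between n4,n1
  Y(R2) = 0.09346+0.000j S between n4,n0
  Y(L1) = 0.000-0.0008669j S between n2,n4
  Y(L2) = 0.000-0.001717j S between n4,n1
  Y(C1) = 0.000+0.08036j S between n2,n1
  I3: injects 0.00169 A into n3 (from n0)
  I4: injects 0.0038 A into n1 (from n4)
  Y(R3) = 0.003584+0.000j S between n0,n3
  Y(R4) = 0.5319+0.000j S between n3,n4
  Y(L3) = 0.000-0.006895j S between n0,n2
  Y(R5) = 0.8621+0.000j S between n4,n2
  Y(R6) = 0.0004854+0.000j S between n2,n4
  V1: constraint V(n3)−V(n4) = 7.92
Assemble and solve the 5×5 MNA system:
  V(n1)=-0.2745-0.01636j  V(n2)=-0.2703-0.02175j  V(n3)=7.646-0.01921j  V(n4)=-0.2736-0.01921j
  i(V1)=-4.238+6.884e-05j

3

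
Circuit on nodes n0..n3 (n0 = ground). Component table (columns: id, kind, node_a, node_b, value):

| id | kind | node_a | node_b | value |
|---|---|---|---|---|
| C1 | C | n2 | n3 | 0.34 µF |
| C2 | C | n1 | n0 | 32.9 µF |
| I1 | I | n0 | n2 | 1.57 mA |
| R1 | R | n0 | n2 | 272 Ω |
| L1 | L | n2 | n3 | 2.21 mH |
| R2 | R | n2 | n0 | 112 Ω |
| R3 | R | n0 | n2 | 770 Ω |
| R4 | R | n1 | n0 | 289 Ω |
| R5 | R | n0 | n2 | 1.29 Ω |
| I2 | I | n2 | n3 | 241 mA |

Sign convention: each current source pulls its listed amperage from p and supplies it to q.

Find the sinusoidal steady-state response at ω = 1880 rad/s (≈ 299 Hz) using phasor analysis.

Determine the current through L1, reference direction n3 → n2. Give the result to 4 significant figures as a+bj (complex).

0.2416+0.000j A

Apply KCL at each of the 3 non-ground nodes and solve the resulting linear system.
Node n1: branches {C2, R4} → V_1 = 0.000+0.000j
Node n2: branches {C1, I1, R1, L1, R2, R3, R5, I2} → V_2 = 0.001990+0.000j
Node n3: branches {C1, L1, I2} → V_3 = 0.001990+1.004j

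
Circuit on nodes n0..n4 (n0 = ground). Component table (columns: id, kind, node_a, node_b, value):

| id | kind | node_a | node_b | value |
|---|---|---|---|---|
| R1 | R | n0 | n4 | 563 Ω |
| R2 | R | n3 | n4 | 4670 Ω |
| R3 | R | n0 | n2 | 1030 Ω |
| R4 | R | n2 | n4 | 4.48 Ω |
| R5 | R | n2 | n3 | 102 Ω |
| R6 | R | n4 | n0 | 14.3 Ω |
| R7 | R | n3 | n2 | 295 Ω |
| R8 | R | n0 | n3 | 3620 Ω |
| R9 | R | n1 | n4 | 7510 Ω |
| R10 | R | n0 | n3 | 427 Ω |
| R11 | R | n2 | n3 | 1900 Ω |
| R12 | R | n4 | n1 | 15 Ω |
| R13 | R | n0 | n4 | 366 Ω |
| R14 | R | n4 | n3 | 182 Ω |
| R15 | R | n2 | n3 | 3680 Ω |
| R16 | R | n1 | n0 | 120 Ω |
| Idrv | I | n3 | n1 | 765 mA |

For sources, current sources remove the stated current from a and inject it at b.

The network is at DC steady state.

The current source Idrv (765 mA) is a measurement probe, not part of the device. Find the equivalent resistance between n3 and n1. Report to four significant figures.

R_eq = 59.83 Ω

Apply KCL at each of the 4 non-ground nodes and solve the resulting linear system.
Node n1: branches {R9, R12, R16, Idrv} → V_1 = 10.29
Node n2: branches {R3, R4, R5, R7, R11, R15} → V_2 = -1.970
Node n3: branches {R2, R5, R7, R8, R10, R11, R14, R15, Idrv} → V_3 = -35.48
Node n4: branches {R1, R2, R4, R6, R9, R12, R13, R14} → V_4 = 0.1217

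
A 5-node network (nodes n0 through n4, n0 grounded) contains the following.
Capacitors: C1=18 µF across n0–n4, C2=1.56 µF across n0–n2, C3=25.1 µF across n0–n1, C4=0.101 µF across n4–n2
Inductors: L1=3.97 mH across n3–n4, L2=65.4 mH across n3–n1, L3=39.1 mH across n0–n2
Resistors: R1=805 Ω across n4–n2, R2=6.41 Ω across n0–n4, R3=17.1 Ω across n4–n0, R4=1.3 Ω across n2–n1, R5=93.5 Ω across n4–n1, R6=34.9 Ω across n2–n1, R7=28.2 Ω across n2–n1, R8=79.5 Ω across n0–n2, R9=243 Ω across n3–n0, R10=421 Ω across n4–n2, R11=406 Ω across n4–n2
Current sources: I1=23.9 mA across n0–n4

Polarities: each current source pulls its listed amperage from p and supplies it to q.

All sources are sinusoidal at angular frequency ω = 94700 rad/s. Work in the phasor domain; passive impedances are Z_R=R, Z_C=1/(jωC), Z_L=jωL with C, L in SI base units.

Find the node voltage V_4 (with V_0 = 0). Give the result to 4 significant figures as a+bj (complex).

Element admittances at ω=94700 rad/s:
  Y(C1) = 0.000+1.705j S between n0,n4
  Y(L1) = 0.000-0.002660j S between n3,n4
  Y(R1) = 0.001242+0.000j S between n4,n2
  Y(R2) = 0.1560+0.000j S between n0,n4
  Y(C2) = 0.000+0.1477j S between n0,n2
  Y(L2) = 0.000-0.0001615j S between n3,n1
  Y(C3) = 0.000+2.377j S between n0,n1
  Y(R3) = 0.05848+0.000j S between n4,n0
  Y(R4) = 0.7692+0.000j S between n2,n1
  Y(R5) = 0.01070+0.000j S between n4,n1
  Y(L3) = 0.000-0.0002701j S between n0,n2
  Y(R6) = 0.02865+0.000j S between n2,n1
  Y(R7) = 0.03546+0.000j S between n2,n1
  Y(R8) = 0.01258+0.000j S between n0,n2
  Y(R9) = 0.004115+0.000j S between n3,n0
  Y(R10) = 0.002375+0.000j S between n4,n2
  Y(C4) = 0.000+0.009565j S between n4,n2
  Y(R11) = 0.002463+0.000j S between n4,n2
  I1: injects 0.0239 A into n4 (from n0)
Assemble and solve the 4×4 MNA system:
  V(n1)=-9.091e-05-5.846e-05j  V(n2)=5.174e-05-0.0001437j  V(n3)=-0.005469-0.004948j  V(n4)=0.001860-0.01371j

0.001860-0.01371j V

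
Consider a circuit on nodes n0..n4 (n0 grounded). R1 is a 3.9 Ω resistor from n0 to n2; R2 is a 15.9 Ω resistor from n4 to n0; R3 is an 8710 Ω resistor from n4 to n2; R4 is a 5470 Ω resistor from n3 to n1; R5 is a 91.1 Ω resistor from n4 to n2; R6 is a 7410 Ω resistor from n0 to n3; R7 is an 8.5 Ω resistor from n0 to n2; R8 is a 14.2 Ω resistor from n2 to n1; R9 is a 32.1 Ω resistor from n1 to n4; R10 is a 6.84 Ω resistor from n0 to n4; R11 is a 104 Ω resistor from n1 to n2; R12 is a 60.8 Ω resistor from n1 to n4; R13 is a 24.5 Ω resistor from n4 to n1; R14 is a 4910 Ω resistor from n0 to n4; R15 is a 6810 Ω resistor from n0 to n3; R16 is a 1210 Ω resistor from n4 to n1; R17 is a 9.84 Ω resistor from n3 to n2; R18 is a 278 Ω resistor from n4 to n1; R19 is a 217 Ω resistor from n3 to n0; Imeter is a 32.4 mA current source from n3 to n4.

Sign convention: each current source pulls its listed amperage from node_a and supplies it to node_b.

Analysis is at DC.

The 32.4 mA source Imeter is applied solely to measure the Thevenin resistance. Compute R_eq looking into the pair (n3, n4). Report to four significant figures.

R_eq = 14.49 Ω

MNA unknowns: 4 node voltages V₁..V_4
R1: Y=0.2564 on G[0,2]
R2: Y=0.06289 on G[4,0]
R3: Y=0.0001148 on G[4,2]
R4: Y=0.0001828 on G[3,1]
R5: Y=0.01098 on G[4,2]
R6: Y=0.0001350 on G[0,3]
R7: Y=0.1176 on G[0,2]
R8: Y=0.07042 on G[2,1]
R9: Y=0.03115 on G[1,4]
R10: Y=0.1462 on G[0,4]
R11: Y=0.009615 on G[1,2]
R12: Y=0.01645 on G[1,4]
R13: Y=0.04082 on G[4,1]
R14: Y=0.0002037 on G[0,4]
R15: Y=0.0001468 on G[0,3]
R16: Y=0.0008264 on G[4,1]
R17: Y=0.1016 on G[3,2]
R18: Y=0.003597 on G[4,1]
R19: Y=0.004608 on G[3,0]
Imeter: z[3]−=0.0324, z[4]+=0.0324
solve → V1=0.03263, V2=-0.05747, V3=-0.3583, V4=0.1111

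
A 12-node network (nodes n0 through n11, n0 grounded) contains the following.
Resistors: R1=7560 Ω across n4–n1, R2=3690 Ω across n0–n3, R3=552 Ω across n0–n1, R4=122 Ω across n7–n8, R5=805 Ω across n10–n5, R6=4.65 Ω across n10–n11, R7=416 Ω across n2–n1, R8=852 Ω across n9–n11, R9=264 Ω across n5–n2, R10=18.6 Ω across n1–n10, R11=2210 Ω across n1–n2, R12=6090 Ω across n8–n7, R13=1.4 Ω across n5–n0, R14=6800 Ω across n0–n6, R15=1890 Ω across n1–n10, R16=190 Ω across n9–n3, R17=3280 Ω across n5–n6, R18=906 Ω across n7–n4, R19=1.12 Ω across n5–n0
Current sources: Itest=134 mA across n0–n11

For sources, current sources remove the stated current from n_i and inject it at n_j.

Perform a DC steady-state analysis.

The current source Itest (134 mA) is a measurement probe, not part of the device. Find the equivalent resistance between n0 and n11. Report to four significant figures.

MNA unknowns: 11 node voltages V₁..V_11
R1: Y=0.0001323 on G[4,1]
R2: Y=0.0002710 on G[0,3]
R3: Y=0.001812 on G[0,1]
R4: Y=0.008197 on G[7,8]
R5: Y=0.001242 on G[10,5]
R6: Y=0.2151 on G[10,11]
R7: Y=0.002404 on G[2,1]
R8: Y=0.001174 on G[9,11]
R9: Y=0.003788 on G[5,2]
R10: Y=0.05376 on G[1,10]
R11: Y=0.0004525 on G[1,2]
R12: Y=0.0001642 on G[8,7]
R13: Y=0.7143 on G[5,0]
R14: Y=0.0001471 on G[0,6]
R15: Y=0.0005291 on G[1,10]
R16: Y=0.005263 on G[9,3]
R17: Y=0.0003049 on G[5,6]
R18: Y=0.001104 on G[7,4]
R19: Y=0.8929 on G[5,0]
Itest: z[0]−=0.134, z[11]+=0.134
solve → V1=26.88, V2=11.58, V3=22.75, V4=26.88, V5=0.04924, V6=0.03322, V7=26.88, V8=26.88, V9=23.92, V10=28.58, V11=29.18

R_eq = 217.7 Ω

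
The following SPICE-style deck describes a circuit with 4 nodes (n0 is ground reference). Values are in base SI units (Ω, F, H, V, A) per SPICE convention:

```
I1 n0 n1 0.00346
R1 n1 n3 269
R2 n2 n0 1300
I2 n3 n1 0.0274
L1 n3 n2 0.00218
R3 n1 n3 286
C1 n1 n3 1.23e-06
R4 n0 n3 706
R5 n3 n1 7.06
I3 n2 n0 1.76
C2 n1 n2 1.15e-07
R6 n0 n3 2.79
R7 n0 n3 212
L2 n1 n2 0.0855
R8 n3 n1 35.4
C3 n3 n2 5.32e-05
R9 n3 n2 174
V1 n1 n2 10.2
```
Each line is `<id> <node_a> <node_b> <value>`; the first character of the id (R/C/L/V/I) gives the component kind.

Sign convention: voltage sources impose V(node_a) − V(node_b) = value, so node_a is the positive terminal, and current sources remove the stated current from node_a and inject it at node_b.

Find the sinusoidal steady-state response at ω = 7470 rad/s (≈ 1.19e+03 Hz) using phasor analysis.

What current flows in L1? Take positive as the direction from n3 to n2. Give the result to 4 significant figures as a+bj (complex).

Element admittances at ω=7470 rad/s:
  I1: injects 0.00346 A into n1 (from n0)
  Y(R1) = 0.003717+0.000j S between n1,n3
  Y(R2) = 0.0007692+0.000j S between n2,n0
  I2: injects 0.0274 A into n1 (from n3)
  Y(L1) = 0.000-0.06141j S between n3,n2
  Y(R3) = 0.003497+0.000j S between n1,n3
  Y(C1) = 0.000+0.009188j S between n1,n3
  Y(R4) = 0.001416+0.000j S between n0,n3
  Y(R5) = 0.1416+0.000j S between n3,n1
  I3: injects 1.76 A into n0 (from n2)
  Y(C2) = 0.000+0.0008590j S between n1,n2
  Y(R6) = 0.3584+0.000j S between n0,n3
  Y(R7) = 0.004717+0.000j S between n0,n3
  Y(L2) = 0.000-0.001566j S between n1,n2
  Y(R8) = 0.02825+0.000j S between n3,n1
  Y(C3) = 0.000+0.3974j S between n3,n2
  Y(R9) = 0.005747+0.000j S between n3,n2
  V1: constraint V(n1)−V(n2) = 10.2
Assemble and solve the 4×4 MNA system:
  V(n1)=0.9472+7.846j  V(n2)=-9.253+7.846j  V(n3)=-4.799-0.01656j
  i(V1)=-0.9145-1.438j

-0.4828-0.2735j A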